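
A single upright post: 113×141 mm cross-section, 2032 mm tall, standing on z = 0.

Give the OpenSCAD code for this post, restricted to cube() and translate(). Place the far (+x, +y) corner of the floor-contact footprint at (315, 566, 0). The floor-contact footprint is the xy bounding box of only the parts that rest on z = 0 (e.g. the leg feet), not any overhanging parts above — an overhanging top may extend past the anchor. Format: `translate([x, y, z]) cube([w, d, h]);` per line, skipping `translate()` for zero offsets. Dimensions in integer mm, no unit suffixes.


translate([202, 425, 0]) cube([113, 141, 2032]);


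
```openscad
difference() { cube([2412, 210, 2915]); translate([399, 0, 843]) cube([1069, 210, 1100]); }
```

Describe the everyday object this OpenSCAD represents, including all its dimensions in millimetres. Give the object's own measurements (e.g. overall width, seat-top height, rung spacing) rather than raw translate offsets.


A wall 2412 mm long (x), 210 mm thick (y), 2915 mm tall, with a rectangular window opening cut through it. The opening is 1069 mm wide and 1100 mm tall; its sill is at z = 843 mm and its near (−x) edge is 399 mm from the wall's −x end. The opening passes through the full wall thickness.


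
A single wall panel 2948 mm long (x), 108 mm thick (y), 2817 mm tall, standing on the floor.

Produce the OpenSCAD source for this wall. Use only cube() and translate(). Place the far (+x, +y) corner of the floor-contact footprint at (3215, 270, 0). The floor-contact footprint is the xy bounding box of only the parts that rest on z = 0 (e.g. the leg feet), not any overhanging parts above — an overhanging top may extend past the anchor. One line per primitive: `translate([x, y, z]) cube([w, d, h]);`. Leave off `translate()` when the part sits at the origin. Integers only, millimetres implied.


translate([267, 162, 0]) cube([2948, 108, 2817]);


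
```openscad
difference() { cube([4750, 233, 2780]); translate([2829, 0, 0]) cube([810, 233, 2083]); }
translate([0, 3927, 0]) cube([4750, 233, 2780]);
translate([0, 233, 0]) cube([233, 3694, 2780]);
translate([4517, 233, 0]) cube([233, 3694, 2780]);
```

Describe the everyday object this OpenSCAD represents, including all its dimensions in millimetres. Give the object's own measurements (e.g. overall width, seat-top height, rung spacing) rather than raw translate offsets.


A single room: four walls, each 2780 mm tall and 233 mm thick, enclosing an outside footprint 4750×4160 mm (x × y), no floor or roof. The front and back walls (−y and +y sides) run the full x-width; the side walls fit between their inner faces. A door opening 810 mm wide and 2083 mm tall is cut through the front wall from the floor up, its −x edge 2829 mm from the wall's −x end.


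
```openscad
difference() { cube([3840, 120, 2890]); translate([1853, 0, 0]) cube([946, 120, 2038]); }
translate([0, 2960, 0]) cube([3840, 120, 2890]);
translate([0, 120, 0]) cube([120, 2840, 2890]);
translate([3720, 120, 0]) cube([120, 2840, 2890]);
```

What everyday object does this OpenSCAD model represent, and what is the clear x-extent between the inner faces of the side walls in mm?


A single room. The interior width is 3600 mm.

Four walls enclosing a rectangle with a door in the front wall — a room. Outside width 3840 minus two 120 mm walls gives 3600 mm.


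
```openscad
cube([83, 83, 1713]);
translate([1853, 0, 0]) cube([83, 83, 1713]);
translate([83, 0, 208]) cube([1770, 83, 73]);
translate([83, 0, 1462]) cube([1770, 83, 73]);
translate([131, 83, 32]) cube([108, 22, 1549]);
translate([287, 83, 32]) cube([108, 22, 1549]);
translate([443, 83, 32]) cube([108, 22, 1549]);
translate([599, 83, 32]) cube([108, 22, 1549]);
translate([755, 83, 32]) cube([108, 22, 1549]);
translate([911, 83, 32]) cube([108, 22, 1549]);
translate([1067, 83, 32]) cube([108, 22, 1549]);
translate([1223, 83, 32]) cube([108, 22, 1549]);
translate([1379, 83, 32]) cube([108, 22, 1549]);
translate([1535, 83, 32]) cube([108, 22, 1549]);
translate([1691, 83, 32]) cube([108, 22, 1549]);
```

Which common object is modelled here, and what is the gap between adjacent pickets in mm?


A fence section. The picket gap is 48 mm.

Two posts, two rails, 11 pickets — a fence section. Span 1770 mm holds 11 pickets of 108 mm with 12 equal gaps: ⌊(1770 − 11·108) / 12⌋ = 48 mm.


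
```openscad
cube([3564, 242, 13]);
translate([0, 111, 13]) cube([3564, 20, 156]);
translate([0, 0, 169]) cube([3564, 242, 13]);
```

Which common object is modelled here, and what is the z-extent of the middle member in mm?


An I-beam. The web height is 156 mm.

Two wide flanges with a thin centred web — an I-beam. Overall 182 mm minus two 13 mm flanges gives a web of 182 − 2·13 = 156 mm.


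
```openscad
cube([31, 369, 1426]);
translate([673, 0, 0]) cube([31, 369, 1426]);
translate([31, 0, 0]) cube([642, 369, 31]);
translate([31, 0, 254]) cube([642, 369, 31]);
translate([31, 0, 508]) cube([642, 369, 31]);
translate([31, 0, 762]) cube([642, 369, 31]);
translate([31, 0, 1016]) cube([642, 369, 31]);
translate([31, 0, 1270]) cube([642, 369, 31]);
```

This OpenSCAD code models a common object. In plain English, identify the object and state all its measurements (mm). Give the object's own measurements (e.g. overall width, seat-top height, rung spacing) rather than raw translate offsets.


An open bookshelf. Two side panels, each 31 mm thick, 369 mm deep and 1426 mm tall, stand 704 mm apart (outside-to-outside). Between them sit 6 shelves, each 31 mm thick and 369 mm deep, spanning the full gap between the sides. The bottom shelf rests on the floor (its underside at z = 0) and the clear gap between one shelf's top and the next shelf's underside is 223 mm.


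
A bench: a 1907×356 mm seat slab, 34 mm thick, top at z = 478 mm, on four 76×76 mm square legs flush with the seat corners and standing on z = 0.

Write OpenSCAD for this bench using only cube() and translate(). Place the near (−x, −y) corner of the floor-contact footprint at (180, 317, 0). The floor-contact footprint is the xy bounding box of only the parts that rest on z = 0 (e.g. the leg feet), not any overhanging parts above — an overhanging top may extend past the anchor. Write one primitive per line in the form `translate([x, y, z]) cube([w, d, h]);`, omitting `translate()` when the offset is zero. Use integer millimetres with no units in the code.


translate([180, 317, 444]) cube([1907, 356, 34]);
translate([180, 317, 0]) cube([76, 76, 444]);
translate([180, 597, 0]) cube([76, 76, 444]);
translate([2011, 317, 0]) cube([76, 76, 444]);
translate([2011, 597, 0]) cube([76, 76, 444]);


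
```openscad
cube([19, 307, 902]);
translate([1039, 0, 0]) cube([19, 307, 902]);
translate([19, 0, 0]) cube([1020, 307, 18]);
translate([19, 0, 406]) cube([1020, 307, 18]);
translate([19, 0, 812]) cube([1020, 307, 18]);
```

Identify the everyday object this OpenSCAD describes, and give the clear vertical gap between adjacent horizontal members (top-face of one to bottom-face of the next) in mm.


A bookshelf. The clear shelf gap is 388 mm.

Two tall side panels with 3 horizontal boards between them — a bookshelf. The first two shelf undersides are at z = 0 and z = 406; with shelf thickness 18, the clear gap is 406 − 0 − 18 = 388 mm.


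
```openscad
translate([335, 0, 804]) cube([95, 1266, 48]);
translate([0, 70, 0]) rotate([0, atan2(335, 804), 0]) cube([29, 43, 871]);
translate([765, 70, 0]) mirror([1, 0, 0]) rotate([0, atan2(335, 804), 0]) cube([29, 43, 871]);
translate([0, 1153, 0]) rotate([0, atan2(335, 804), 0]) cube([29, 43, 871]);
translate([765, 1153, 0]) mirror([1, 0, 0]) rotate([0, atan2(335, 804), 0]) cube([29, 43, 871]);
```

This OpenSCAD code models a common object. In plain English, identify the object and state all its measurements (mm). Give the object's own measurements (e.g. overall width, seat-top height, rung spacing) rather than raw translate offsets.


A sawhorse. A 95×1266×48 mm beam (x, y, z) sits on two A-frame leg pairs. Each pair is two raked legs of 29×43 mm section (43 mm along y) splaying symmetrically in x. Each leg rises 804 mm vertically over 335 mm of horizontal reach and is 871 mm long along its own axis. Every leg's outer bottom edge rests on the floor and its outer top edge meets a bottom edge of the beam — the left legs (tilting toward +x) meet the beam's −x bottom edge, the right legs (their mirror images, tilting toward −x) meet its +x bottom edge — so the leg tops tuck under the beam, the beam's underside is 804 mm above the floor, and the feet are 765 mm apart outside-to-outside with the beam centred between them. The two leg pairs are set in 70 mm from either end of the beam.


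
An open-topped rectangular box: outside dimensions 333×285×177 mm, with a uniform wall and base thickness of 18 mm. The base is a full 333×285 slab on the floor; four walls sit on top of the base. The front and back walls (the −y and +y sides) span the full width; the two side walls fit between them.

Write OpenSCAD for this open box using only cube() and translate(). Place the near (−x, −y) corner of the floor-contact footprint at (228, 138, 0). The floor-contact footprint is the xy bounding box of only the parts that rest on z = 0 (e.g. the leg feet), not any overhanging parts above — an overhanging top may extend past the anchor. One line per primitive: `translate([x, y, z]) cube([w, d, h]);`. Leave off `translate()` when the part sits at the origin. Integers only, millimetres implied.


translate([228, 138, 0]) cube([333, 285, 18]);
translate([228, 138, 18]) cube([333, 18, 159]);
translate([228, 405, 18]) cube([333, 18, 159]);
translate([228, 156, 18]) cube([18, 249, 159]);
translate([543, 156, 18]) cube([18, 249, 159]);


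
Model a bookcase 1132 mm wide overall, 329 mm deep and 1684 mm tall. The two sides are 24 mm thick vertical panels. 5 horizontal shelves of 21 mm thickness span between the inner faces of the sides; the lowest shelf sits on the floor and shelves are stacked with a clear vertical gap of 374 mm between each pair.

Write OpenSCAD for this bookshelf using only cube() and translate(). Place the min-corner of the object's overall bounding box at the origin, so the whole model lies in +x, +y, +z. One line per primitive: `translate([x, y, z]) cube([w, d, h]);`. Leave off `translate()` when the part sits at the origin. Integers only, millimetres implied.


cube([24, 329, 1684]);
translate([1108, 0, 0]) cube([24, 329, 1684]);
translate([24, 0, 0]) cube([1084, 329, 21]);
translate([24, 0, 395]) cube([1084, 329, 21]);
translate([24, 0, 790]) cube([1084, 329, 21]);
translate([24, 0, 1185]) cube([1084, 329, 21]);
translate([24, 0, 1580]) cube([1084, 329, 21]);


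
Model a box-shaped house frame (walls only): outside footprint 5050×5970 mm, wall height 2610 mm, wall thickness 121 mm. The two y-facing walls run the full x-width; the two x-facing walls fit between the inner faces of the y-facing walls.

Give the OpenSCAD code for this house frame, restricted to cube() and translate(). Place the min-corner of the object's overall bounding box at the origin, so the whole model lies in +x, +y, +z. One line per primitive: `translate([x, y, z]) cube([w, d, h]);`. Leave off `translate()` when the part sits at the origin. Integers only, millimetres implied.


cube([5050, 121, 2610]);
translate([0, 5849, 0]) cube([5050, 121, 2610]);
translate([0, 121, 0]) cube([121, 5728, 2610]);
translate([4929, 121, 0]) cube([121, 5728, 2610]);


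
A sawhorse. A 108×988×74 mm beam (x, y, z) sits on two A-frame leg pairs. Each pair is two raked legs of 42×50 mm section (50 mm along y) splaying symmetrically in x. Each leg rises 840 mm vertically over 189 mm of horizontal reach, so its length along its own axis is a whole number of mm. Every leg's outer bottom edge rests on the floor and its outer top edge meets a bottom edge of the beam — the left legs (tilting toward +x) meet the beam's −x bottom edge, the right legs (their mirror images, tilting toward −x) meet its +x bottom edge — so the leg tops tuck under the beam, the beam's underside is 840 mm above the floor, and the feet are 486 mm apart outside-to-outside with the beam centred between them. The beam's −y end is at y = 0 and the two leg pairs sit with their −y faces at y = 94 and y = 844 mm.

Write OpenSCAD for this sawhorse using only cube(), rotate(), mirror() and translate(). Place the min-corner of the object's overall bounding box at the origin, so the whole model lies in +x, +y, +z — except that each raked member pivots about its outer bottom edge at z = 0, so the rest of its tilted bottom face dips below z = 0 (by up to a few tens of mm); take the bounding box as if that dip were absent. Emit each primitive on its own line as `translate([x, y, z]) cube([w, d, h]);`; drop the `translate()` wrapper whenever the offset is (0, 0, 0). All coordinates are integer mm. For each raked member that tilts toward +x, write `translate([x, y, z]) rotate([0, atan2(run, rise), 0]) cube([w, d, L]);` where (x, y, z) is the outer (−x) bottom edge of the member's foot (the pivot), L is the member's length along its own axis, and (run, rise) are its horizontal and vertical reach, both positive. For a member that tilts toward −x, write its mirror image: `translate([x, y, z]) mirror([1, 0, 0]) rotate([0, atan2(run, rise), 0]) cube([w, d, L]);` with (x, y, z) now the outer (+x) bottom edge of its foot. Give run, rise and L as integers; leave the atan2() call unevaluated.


translate([189, 0, 840]) cube([108, 988, 74]);
translate([0, 94, 0]) rotate([0, atan2(189, 840), 0]) cube([42, 50, 861]);
translate([486, 94, 0]) mirror([1, 0, 0]) rotate([0, atan2(189, 840), 0]) cube([42, 50, 861]);
translate([0, 844, 0]) rotate([0, atan2(189, 840), 0]) cube([42, 50, 861]);
translate([486, 844, 0]) mirror([1, 0, 0]) rotate([0, atan2(189, 840), 0]) cube([42, 50, 861]);


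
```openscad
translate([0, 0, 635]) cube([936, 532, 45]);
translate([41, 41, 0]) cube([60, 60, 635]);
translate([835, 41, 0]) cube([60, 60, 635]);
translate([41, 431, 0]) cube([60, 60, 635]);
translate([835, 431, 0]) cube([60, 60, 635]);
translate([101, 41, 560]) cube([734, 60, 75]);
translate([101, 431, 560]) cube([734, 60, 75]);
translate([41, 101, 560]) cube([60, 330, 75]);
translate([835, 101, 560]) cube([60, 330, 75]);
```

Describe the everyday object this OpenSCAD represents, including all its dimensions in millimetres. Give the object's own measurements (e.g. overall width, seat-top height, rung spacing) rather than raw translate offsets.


A rectangular dining table. The top is 936×532×45 mm with its upper surface at z = 680 mm. It stands on four 60×60 mm square legs, each inset 41 mm from the nearest pair of top edges, running from the floor to the underside of the top. Four apron rails, 60 mm thick and 75 mm tall, run between adjacent legs with their top edges flush with the underside of the top and their outer faces flush with the legs' outer faces.


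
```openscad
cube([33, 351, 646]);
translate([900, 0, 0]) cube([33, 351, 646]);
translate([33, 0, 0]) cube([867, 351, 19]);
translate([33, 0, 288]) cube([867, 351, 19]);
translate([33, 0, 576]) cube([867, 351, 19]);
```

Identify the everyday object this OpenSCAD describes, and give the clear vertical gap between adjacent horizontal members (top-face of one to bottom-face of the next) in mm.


A bookshelf. The clear shelf gap is 269 mm.

Two tall side panels with 3 horizontal boards between them — a bookshelf. The first two shelf undersides are at z = 0 and z = 288; with shelf thickness 19, the clear gap is 288 − 0 − 19 = 269 mm.


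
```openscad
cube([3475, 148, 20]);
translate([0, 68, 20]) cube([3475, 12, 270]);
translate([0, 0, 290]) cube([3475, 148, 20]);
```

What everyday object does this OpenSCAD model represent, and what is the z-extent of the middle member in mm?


An I-beam. The web height is 270 mm.

Two wide flanges with a thin centred web — an I-beam. Overall 310 mm minus two 20 mm flanges gives a web of 310 − 2·20 = 270 mm.


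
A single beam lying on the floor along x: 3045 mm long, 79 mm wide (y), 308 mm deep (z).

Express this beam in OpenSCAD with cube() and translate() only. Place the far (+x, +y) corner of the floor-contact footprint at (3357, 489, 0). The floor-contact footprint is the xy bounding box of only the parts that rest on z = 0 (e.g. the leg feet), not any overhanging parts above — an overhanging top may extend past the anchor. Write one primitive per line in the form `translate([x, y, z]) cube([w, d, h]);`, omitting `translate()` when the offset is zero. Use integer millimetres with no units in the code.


translate([312, 410, 0]) cube([3045, 79, 308]);


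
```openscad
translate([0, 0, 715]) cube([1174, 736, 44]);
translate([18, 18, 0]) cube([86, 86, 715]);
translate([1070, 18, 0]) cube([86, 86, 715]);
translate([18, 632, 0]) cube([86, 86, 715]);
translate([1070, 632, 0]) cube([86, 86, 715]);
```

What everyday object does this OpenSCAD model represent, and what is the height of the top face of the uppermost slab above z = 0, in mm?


A table. The table height is 759 mm.

A 1174×736×44 slab sits at z = 715 on four 86 mm square posts — a table. The top surface is at 715 + 44 = 759 mm.


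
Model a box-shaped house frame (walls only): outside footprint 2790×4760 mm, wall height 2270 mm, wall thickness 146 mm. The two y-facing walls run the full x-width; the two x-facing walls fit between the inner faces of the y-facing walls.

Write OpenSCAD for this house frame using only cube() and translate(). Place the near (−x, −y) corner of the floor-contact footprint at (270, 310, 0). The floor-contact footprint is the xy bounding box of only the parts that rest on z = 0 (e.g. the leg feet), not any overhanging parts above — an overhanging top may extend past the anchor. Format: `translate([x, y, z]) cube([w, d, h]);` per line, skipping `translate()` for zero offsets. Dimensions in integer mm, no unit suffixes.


translate([270, 310, 0]) cube([2790, 146, 2270]);
translate([270, 4924, 0]) cube([2790, 146, 2270]);
translate([270, 456, 0]) cube([146, 4468, 2270]);
translate([2914, 456, 0]) cube([146, 4468, 2270]);


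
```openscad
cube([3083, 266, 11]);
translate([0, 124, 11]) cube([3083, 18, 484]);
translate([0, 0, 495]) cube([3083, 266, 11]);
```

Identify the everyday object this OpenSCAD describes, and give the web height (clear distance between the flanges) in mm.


An I-beam. The web height is 484 mm.

Two wide flanges with a thin centred web — an I-beam. Overall 506 mm minus two 11 mm flanges gives a web of 506 − 2·11 = 484 mm.


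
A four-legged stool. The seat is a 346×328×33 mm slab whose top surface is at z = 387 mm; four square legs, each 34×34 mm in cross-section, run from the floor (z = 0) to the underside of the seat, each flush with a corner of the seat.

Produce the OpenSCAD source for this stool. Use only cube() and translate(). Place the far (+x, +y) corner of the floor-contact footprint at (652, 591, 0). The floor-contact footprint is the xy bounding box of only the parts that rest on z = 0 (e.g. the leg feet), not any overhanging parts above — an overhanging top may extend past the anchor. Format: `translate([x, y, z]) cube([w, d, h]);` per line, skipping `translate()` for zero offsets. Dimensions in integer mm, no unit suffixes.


translate([306, 263, 354]) cube([346, 328, 33]);
translate([306, 263, 0]) cube([34, 34, 354]);
translate([618, 263, 0]) cube([34, 34, 354]);
translate([306, 557, 0]) cube([34, 34, 354]);
translate([618, 557, 0]) cube([34, 34, 354]);


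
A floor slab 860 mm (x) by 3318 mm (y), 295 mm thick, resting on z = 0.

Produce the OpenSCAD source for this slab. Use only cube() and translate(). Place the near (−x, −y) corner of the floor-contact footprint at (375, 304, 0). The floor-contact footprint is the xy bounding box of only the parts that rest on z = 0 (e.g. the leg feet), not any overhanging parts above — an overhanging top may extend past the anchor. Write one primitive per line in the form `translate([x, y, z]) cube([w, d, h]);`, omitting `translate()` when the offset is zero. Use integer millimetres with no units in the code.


translate([375, 304, 0]) cube([860, 3318, 295]);


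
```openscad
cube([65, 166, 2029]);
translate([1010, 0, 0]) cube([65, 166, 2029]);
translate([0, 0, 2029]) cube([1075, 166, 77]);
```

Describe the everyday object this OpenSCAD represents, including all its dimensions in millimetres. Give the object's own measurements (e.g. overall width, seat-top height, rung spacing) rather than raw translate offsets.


A door frame. The clear opening is 945 mm wide and 2029 mm high. Two 65 mm wide jambs, 166 mm deep, stand either side of the opening from the floor to the top of the opening. A 77 mm thick head sits across the top of both jambs, spanning the full outside width of the frame.


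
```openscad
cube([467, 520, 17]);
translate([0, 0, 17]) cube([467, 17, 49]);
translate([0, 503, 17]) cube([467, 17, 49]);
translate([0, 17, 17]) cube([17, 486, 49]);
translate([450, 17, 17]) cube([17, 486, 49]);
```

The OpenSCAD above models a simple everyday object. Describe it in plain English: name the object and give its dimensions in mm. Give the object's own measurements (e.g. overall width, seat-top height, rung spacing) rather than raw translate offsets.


An open-topped rectangular box: outside dimensions 467×520×66 mm, with a uniform wall and base thickness of 17 mm. The base is a full 467×520 slab on the floor; four walls sit on top of the base. The front and back walls (the −y and +y sides) span the full width; the two side walls fit between them.


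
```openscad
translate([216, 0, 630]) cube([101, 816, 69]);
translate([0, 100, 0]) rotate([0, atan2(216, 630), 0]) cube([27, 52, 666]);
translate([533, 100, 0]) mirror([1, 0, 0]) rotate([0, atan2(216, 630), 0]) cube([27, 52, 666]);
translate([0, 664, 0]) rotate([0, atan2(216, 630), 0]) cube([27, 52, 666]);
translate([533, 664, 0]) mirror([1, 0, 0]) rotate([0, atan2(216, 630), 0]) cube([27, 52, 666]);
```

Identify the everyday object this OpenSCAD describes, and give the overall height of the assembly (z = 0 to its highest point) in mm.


A sawhorse. The overall height is 699 mm.

A beam across two mirrored pairs of raked legs — a sawhorse. The beam's underside is at z = 630 (matching the legs' vertical rise in atan2(216, 630)) and the beam is 69 mm tall, so its top is at 630 + 69 = 699 mm. The raked legs top out at the beam's underside, so that is the highest point.


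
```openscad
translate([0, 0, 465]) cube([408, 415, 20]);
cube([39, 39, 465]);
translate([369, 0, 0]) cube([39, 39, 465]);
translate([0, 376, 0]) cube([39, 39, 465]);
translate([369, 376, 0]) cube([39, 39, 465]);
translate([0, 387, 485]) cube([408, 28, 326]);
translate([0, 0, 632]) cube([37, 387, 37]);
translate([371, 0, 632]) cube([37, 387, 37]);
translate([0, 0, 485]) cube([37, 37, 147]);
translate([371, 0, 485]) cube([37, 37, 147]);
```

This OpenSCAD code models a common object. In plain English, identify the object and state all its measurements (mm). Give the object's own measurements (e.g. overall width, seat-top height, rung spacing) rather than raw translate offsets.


A chair. The seat is a 408×415×20 mm slab with its top at z = 485 mm, on four 39×39 mm corner legs (flush with the seat edges, standing on z = 0). A flat backrest 28 mm thick, 326 mm tall, spans the full seat width and rises from the seat top along its +y edge, rear face flush with the rear of the seat. Two armrests of 37×37 mm section run along each side from the seat's front edge to the front of the backrest, top faces 184 mm above the seat top and outer faces flush with the seat's x-edges; a 37×37 mm post under the front of each armrest stands on the seat at the front corner.


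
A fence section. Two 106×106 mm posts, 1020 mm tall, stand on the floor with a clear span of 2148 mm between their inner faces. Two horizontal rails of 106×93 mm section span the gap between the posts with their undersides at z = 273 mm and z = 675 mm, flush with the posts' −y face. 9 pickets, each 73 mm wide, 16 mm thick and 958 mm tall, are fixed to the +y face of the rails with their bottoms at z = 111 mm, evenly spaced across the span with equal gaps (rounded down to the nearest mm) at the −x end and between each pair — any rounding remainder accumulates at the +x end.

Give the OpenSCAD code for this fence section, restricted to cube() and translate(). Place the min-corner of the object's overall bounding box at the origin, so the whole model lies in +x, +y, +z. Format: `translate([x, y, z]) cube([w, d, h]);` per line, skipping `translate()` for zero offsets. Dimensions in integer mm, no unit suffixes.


cube([106, 106, 1020]);
translate([2254, 0, 0]) cube([106, 106, 1020]);
translate([106, 0, 273]) cube([2148, 106, 93]);
translate([106, 0, 675]) cube([2148, 106, 93]);
translate([255, 106, 111]) cube([73, 16, 958]);
translate([477, 106, 111]) cube([73, 16, 958]);
translate([699, 106, 111]) cube([73, 16, 958]);
translate([921, 106, 111]) cube([73, 16, 958]);
translate([1143, 106, 111]) cube([73, 16, 958]);
translate([1365, 106, 111]) cube([73, 16, 958]);
translate([1587, 106, 111]) cube([73, 16, 958]);
translate([1809, 106, 111]) cube([73, 16, 958]);
translate([2031, 106, 111]) cube([73, 16, 958]);


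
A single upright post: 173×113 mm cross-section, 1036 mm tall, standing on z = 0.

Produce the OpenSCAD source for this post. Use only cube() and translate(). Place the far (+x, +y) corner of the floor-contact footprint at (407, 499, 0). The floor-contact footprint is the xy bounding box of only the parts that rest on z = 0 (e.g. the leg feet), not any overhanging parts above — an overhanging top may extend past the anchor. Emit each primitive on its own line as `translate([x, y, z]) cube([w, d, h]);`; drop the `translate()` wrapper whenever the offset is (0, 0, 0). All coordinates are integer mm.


translate([234, 386, 0]) cube([173, 113, 1036]);


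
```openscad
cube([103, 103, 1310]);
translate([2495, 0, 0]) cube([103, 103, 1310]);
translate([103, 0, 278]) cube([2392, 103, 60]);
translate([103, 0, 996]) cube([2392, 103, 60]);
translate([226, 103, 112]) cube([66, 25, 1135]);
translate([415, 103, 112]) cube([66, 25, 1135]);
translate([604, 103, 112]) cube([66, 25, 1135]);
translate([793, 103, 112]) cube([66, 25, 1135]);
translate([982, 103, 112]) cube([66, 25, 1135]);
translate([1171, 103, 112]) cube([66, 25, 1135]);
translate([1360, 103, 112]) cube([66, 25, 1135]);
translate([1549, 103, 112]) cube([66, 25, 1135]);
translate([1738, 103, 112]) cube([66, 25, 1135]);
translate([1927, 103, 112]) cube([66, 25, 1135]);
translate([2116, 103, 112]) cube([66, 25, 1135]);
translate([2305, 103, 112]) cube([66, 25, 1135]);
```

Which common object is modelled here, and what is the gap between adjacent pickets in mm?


A fence section. The picket gap is 123 mm.

Two posts, two rails, 12 pickets — a fence section. Span 2392 mm holds 12 pickets of 66 mm with 13 equal gaps: ⌊(2392 − 12·66) / 13⌋ = 123 mm.


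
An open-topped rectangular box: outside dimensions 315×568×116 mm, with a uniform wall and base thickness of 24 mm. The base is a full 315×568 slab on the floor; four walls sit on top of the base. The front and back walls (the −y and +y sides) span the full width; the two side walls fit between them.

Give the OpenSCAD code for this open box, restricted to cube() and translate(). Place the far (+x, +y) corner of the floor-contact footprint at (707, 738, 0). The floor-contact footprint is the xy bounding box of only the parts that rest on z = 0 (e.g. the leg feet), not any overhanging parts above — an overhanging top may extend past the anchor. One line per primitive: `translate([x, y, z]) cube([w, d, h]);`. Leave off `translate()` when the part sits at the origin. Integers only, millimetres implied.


translate([392, 170, 0]) cube([315, 568, 24]);
translate([392, 170, 24]) cube([315, 24, 92]);
translate([392, 714, 24]) cube([315, 24, 92]);
translate([392, 194, 24]) cube([24, 520, 92]);
translate([683, 194, 24]) cube([24, 520, 92]);


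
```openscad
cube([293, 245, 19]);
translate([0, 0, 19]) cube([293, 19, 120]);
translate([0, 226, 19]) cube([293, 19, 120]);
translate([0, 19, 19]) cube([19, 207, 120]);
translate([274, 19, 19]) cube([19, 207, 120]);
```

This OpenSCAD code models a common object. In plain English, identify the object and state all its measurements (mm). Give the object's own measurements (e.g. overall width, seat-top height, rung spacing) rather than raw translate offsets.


An open-topped rectangular box: outside dimensions 293×245×139 mm, with a uniform wall and base thickness of 19 mm. The base is a full 293×245 slab on the floor; four walls sit on top of the base. The front and back walls (the −y and +y sides) span the full width; the two side walls fit between them.


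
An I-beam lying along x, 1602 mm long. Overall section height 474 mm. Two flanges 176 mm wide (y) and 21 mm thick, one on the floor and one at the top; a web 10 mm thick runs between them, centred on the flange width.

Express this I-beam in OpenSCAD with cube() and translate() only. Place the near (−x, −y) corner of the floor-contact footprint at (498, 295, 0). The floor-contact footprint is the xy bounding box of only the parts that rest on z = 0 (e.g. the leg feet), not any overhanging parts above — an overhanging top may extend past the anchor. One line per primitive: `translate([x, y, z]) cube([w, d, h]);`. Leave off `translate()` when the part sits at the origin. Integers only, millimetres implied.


translate([498, 295, 0]) cube([1602, 176, 21]);
translate([498, 378, 21]) cube([1602, 10, 432]);
translate([498, 295, 453]) cube([1602, 176, 21]);


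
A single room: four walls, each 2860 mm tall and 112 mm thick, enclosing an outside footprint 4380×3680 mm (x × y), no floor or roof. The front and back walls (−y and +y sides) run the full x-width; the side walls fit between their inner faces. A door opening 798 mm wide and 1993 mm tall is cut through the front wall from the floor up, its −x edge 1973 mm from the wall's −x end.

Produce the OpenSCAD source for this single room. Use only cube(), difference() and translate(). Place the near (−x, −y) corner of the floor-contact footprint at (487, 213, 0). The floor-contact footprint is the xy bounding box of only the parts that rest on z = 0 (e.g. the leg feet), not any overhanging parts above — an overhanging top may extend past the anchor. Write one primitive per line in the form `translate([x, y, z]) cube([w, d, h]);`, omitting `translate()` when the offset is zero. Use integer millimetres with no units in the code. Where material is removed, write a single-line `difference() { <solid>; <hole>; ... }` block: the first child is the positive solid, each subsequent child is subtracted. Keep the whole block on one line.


difference() { translate([487, 213, 0]) cube([4380, 112, 2860]); translate([2460, 213, 0]) cube([798, 112, 1993]); }
translate([487, 3781, 0]) cube([4380, 112, 2860]);
translate([487, 325, 0]) cube([112, 3456, 2860]);
translate([4755, 325, 0]) cube([112, 3456, 2860]);


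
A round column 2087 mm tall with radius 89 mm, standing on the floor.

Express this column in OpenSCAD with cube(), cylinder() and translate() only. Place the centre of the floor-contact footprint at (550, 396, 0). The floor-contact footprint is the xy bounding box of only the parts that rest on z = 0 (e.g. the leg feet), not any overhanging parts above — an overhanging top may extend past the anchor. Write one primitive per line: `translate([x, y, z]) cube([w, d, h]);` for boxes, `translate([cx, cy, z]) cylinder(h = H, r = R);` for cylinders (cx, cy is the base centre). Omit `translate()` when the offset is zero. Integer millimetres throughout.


translate([550, 396, 0]) cylinder(h = 2087, r = 89);


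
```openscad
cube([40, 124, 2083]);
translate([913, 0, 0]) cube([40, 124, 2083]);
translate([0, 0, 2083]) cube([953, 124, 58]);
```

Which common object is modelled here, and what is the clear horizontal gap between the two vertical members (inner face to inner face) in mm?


A door frame. The clear opening width is 873 mm.

Two 2083 mm tall posts with a header on top — a door frame. The left jamb is 40 mm wide at x = 0; the right jamb starts at x = 913. The clear opening is 913 − 40 = 873 mm.


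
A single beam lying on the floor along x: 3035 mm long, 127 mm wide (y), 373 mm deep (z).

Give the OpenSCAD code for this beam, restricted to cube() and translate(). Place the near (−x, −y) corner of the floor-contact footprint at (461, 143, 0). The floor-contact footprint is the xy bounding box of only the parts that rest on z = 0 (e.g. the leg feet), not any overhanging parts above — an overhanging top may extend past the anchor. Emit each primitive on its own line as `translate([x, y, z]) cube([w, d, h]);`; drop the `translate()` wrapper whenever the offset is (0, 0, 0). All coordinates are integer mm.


translate([461, 143, 0]) cube([3035, 127, 373]);


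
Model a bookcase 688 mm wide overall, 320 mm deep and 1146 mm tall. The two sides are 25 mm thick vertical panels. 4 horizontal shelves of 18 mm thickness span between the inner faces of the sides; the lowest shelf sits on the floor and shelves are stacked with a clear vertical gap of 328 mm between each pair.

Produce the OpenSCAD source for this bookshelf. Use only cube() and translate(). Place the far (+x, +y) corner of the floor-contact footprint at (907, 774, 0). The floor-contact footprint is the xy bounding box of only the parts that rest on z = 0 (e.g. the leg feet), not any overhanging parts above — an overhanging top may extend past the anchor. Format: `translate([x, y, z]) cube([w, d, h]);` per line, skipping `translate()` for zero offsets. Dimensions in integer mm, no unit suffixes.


translate([219, 454, 0]) cube([25, 320, 1146]);
translate([882, 454, 0]) cube([25, 320, 1146]);
translate([244, 454, 0]) cube([638, 320, 18]);
translate([244, 454, 346]) cube([638, 320, 18]);
translate([244, 454, 692]) cube([638, 320, 18]);
translate([244, 454, 1038]) cube([638, 320, 18]);


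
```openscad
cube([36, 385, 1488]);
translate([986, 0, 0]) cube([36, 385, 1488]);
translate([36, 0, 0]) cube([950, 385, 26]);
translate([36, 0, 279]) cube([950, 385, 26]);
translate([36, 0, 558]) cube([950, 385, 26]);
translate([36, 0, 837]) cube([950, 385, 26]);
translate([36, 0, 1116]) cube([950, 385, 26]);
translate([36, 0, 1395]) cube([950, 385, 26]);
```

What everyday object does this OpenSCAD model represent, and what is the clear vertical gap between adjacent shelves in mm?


A bookshelf. The clear shelf gap is 253 mm.

Two tall side panels with 6 horizontal boards between them — a bookshelf. The first two shelf undersides are at z = 0 and z = 279; with shelf thickness 26, the clear gap is 279 − 0 − 26 = 253 mm.


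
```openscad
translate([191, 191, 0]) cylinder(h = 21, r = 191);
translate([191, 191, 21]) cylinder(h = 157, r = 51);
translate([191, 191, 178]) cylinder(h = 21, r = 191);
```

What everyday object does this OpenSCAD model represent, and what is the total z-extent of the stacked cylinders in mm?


A spool. The overall height is 199 mm.

Three coaxial cylinders, large–small–large — a spool. Two 21 mm flanges and a 157 mm core give 21 + 157 + 21 = 199 mm.


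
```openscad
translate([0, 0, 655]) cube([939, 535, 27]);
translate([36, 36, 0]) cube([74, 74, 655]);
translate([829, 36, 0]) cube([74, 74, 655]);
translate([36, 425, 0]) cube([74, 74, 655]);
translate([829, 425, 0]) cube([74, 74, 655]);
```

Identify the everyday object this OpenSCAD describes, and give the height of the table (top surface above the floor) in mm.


A table. The table height is 682 mm.

A 939×535×27 slab sits at z = 655 on four 74 mm square posts — a table. The top surface is at 655 + 27 = 682 mm.


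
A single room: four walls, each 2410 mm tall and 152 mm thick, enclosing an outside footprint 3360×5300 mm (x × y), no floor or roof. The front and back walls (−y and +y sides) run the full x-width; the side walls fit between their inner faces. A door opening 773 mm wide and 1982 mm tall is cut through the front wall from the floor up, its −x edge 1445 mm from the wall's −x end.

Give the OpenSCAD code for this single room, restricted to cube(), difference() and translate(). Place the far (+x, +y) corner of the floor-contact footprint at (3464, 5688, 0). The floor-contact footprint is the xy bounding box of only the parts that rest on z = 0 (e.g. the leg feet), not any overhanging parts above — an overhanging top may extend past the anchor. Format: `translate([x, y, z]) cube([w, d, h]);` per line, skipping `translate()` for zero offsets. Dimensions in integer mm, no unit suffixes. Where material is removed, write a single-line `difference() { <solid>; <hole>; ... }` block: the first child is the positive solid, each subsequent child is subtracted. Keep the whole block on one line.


difference() { translate([104, 388, 0]) cube([3360, 152, 2410]); translate([1549, 388, 0]) cube([773, 152, 1982]); }
translate([104, 5536, 0]) cube([3360, 152, 2410]);
translate([104, 540, 0]) cube([152, 4996, 2410]);
translate([3312, 540, 0]) cube([152, 4996, 2410]);


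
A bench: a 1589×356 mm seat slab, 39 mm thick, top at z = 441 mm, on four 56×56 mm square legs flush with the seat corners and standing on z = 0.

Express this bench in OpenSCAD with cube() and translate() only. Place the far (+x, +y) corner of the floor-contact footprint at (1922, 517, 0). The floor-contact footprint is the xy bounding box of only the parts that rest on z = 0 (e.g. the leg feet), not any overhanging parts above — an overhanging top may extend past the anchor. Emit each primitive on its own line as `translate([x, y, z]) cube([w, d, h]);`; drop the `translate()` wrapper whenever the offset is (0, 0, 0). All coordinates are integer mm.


translate([333, 161, 402]) cube([1589, 356, 39]);
translate([333, 161, 0]) cube([56, 56, 402]);
translate([333, 461, 0]) cube([56, 56, 402]);
translate([1866, 161, 0]) cube([56, 56, 402]);
translate([1866, 461, 0]) cube([56, 56, 402]);


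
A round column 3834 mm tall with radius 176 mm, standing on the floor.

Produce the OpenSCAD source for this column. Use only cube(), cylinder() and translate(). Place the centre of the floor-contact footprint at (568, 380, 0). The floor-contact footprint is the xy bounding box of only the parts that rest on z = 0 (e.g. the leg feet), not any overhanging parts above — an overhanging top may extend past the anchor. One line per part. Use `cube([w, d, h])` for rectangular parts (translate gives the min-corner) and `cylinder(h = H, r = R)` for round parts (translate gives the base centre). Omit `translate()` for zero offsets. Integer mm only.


translate([568, 380, 0]) cylinder(h = 3834, r = 176);


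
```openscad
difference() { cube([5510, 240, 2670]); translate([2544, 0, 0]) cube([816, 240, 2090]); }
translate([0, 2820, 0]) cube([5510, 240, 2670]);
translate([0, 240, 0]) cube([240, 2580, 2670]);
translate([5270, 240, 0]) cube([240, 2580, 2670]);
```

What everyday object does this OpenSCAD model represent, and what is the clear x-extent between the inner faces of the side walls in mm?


A single room. The interior width is 5030 mm.

Four walls enclosing a rectangle with a door in the front wall — a room. Outside width 5510 minus two 240 mm walls gives 5030 mm.


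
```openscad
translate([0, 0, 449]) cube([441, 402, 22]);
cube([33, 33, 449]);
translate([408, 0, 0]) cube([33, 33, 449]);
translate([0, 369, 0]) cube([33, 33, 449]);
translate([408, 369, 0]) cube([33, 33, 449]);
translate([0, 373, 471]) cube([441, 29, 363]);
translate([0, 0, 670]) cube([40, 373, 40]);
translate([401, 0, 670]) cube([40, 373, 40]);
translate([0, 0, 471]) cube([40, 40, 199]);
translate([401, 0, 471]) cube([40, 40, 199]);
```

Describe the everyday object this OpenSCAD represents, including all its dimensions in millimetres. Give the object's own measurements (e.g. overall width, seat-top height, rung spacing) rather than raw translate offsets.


A chair. The seat is a 441×402×22 mm slab with its top at z = 471 mm, on four 33×33 mm corner legs (flush with the seat edges, standing on z = 0). A flat backrest 29 mm thick, 363 mm tall, spans the full seat width and rises from the seat top along its +y edge, rear face flush with the rear of the seat. Two armrests of 40×40 mm section run along each side from the seat's front edge to the front of the backrest, top faces 239 mm above the seat top and outer faces flush with the seat's x-edges; a 40×40 mm post under the front of each armrest stands on the seat at the front corner.
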